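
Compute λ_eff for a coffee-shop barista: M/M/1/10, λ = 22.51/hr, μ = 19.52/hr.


ρ = 1.1532; P_K = (1−ρ)ρ^10/(1−ρ^11) = 0.167825
λ_eff = λ(1 − P_K) = 22.51·(1 − 0.167825) = 22.51·0.832175 = 18.7323 /hr

Final: 18.7323 /hr


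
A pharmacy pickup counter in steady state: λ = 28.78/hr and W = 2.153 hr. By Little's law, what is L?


L = λW = 28.78·2.153 = 61.9633

Final: 61.9633


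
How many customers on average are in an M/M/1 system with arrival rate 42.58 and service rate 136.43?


ρ = λ/μ = 42.58/136.43 = 0.3121
L = ρ/(1−ρ) = 0.3121/(1 − 0.3121) = 0.3121/0.6879 = 0.4537

Final: 0.4537


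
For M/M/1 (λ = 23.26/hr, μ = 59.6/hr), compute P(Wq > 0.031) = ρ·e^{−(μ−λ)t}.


ρ = 23.26/59.6 = 0.3903
P(Wq > t) = ρ·e^{−(μ−λ)t} = 0.3903·e^{−1.1265}
= 0.3903·0.324153 = 0.126507

Final: 0.126507


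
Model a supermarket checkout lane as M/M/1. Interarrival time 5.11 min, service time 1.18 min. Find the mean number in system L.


λ = 60/5.11 = 11.7417 /hr
μ = 60/1.18 = 50.8475 /hr
ρ = λ/μ = 11.7417/50.8475 = 0.2309
L = ρ/(1−ρ) = 0.2309/0.7691 = 0.3003

Final: 0.3003


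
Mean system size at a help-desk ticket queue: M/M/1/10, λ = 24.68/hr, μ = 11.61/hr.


ρ = 24.68/11.61 = 2.1258
L = ρ[1 − (K+1)ρ^K + Kρ^(K+1)] / [(1−ρ)(1−ρ^(K+1))]
Numerator: 2.1258·(1 − 11·1884.210225 + 10·4005.366783) = 41087.322153
Denominator: (-1.1258)·(-4004.366783) = 4507.930565
L = 41087.322153/4507.930565 = 9.1145

Final: 9.1145


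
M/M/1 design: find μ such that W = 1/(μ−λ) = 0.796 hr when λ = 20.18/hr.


W = 1/(μ−λ) ⇒ μ − λ = 1/W = 1/0.796 = 1.2563
μ = λ + 1/W = 20.18 + 1.2563 = 21.4363 per hr

Final: 21.4363 /hr


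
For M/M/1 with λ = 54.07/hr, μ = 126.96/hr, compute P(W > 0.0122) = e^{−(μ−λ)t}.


W ~ Exponential(μ−λ) for M/M/1.
μ − λ = 126.96 − 54.07 = 72.8900
P(W > t) = e^{−(μ−λ)t} = e^{−0.8893} = 0.410961

Final: 0.410961


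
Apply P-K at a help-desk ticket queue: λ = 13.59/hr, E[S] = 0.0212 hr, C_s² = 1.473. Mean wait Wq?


ρ = λ·E[S] = 13.59·0.0212 = 0.2881
E[S²] = E[S]²(1+C_s²) = 0.0212²·(1+1.473) = 0.001111
Wq = λ·E[S²]/(2(1−ρ)) = 13.59·0.001111/(2·0.7119) = 0.01061 hr

Final: 0.01061 hr


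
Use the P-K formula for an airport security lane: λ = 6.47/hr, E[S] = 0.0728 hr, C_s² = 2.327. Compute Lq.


ρ = λ·E[S] = 6.47·0.0728 = 0.4710
Lq = ρ²(1+C_s²)/(2(1−ρ)) = 0.2219·(1+2.327)/(2·0.5290)
= 0.2219·3.3270/1.0580 = 0.69767

Final: 0.69767


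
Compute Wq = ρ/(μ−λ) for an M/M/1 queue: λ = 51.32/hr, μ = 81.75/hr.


ρ = 51.32/81.75 = 0.6278
Wq = ρ/(μ−λ) = 0.6278/(81.75 − 51.32) = 0.6278/30.43 = 0.02063 hr

Final: 0.02063 hr


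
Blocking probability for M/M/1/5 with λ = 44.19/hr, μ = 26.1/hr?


ρ = λ/μ = 44.19/26.1 = 1.6931
P_K = (1−ρ)ρ^K/(1−ρ^(K+1)) = (-0.6931·13.912894)/(1 − 23.555969)
= -9.643075/-22.555969 = 0.427518

Final: 0.427518


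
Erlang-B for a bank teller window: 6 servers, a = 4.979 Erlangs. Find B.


B(c,a) = (a^c/c!) / Σ_{k=0}^{c} a^k/k!
a^6/6! = 21.160224
Σ terms (k=0..6): 1.00000 + 4.97900 + 12.39522 + 20.57193 + 25.60692 + 25.49937 + 21.16022 = 111.212660
B = 21.160224/111.212660 = 0.190268

Final: 0.190268


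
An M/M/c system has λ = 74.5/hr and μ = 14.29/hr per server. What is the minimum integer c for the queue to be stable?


Stability requires cμ > λ ⇔ c > λ/μ.
λ/μ = 74.5/14.29 = 5.2134
Minimum integer c = ⌊5.2134⌋ + 1 = 6
Check: 6·14.29 = 85.74 > 74.5, while 5·14.29 = 71.45 ≤ 74.5

Final: 6 servers


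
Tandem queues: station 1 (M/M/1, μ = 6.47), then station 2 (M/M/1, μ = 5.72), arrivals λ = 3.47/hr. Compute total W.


Each node sees arrival rate λ = 3.47/hr (tandem ⇒ throughput preserved).
W₁ = 1/(μ₁−λ) = 1/(6.47−3.47) = 0.33333 hr
W₂ = 1/(μ₂−λ) = 1/(5.72−3.47) = 0.44444 hr
W_total = W₁ + W₂ = 0.33333 + 0.44444 = 0.77778 hr

Final: 0.77778 hr


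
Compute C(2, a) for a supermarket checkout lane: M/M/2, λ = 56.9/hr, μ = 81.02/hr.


a = λ/μ = 0.7023; ρ = a/2 = 0.3511
P₀ = 0.480223 (from M/M/c formula)
C(c,a) = [a^c/(c!(1−ρ))]·P₀ = [0.49322/(2·0.6489)]·0.480223
= 0.38007·0.480223 = 0.182519

Final: 0.182519


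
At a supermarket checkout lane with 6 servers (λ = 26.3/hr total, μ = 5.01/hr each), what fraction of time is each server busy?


ρ = λ/(cμ) = 26.3/(6·5.01) = 26.3/30.06 = 0.8749

Final: 0.8749


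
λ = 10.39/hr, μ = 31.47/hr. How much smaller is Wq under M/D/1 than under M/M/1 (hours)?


ρ = 10.39/31.47 = 0.3302
Wq(M/M/1) = ρ/(μ−λ) = 0.3302/21.08 = 0.01566 hr
Wq(M/D/1) = ρ/(2(μ−λ)) = 0.007831 hr
Savings = 0.01566 − 0.007831 = 0.007831 hr

Final: 0.007831 hr


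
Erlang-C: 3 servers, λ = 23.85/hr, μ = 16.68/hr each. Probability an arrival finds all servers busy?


a = λ/μ = 1.4299; ρ = a/3 = 0.4766
P₀ = 0.228154 (from M/M/c formula)
C(c,a) = [a^c/(c!(1−ρ))]·P₀ = [2.92332/(6·0.5234)]·0.228154
= 0.93091·0.228154 = 0.212391

Final: 0.212391


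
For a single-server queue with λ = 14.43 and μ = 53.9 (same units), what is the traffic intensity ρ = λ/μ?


ρ = λ/μ = 14.43/53.9 = 0.2677

Final: 0.2677


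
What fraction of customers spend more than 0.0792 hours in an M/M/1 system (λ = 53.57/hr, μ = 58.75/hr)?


W ~ Exponential(μ−λ) for M/M/1.
μ − λ = 58.75 − 53.57 = 5.1800
P(W > t) = e^{−(μ−λ)t} = e^{−0.4103} = 0.663480

Final: 0.663480


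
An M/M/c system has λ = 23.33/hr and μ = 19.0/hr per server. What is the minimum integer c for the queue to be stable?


Stability requires cμ > λ ⇔ c > λ/μ.
λ/μ = 23.33/19.0 = 1.2279
Minimum integer c = ⌊1.2279⌋ + 1 = 2
Check: 2·19.0 = 38.00 > 23.33, while 1·19.0 = 19.00 ≤ 23.33

Final: 2 servers


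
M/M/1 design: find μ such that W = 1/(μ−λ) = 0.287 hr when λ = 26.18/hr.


W = 1/(μ−λ) ⇒ μ − λ = 1/W = 1/0.287 = 3.4843
μ = λ + 1/W = 26.18 + 3.4843 = 29.6643 per hr

Final: 29.6643 /hr


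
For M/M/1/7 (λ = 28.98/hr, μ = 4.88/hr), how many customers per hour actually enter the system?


ρ = 5.9385; P_K = (1−ρ)ρ^7/(1−ρ^8) = 0.831609
λ_eff = λ(1 − P_K) = 28.98·(1 − 0.831609) = 28.98·0.168391 = 4.8800 /hr

Final: 4.8800 /hr


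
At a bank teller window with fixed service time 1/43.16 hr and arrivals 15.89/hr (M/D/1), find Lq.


ρ = 15.89/43.16 = 0.3682
M/D/1: Lq = ρ²/(2(1−ρ)) = 0.1355/(2·0.6318) = 0.10726

Final: 0.10726


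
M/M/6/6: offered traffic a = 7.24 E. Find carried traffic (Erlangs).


B(6,7.24) = 0.346084 (Erlang-B)
Carried load = a(1 − B) = 7.24·(1 − 0.346084) = 7.24·0.653916 = 4.7344 E

Final: 4.7344 Erlangs


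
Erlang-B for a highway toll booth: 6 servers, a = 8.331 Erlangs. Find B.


B(c,a) = (a^c/c!) / Σ_{k=0}^{c} a^k/k!
a^6/6! = 464.355197
Σ terms (k=0..6): 1.00000 + 8.33100 + 34.70278 + 96.36962 + 200.71383 + 334.42938 + 464.35520 = 1139.901810
B = 464.355197/1139.901810 = 0.407364

Final: 0.407364


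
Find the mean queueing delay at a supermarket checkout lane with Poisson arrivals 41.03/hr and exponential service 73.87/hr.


ρ = 41.03/73.87 = 0.5554
Wq = ρ/(μ−λ) = 0.5554/(73.87 − 41.03) = 0.5554/32.84 = 0.01691 hr

Final: 0.01691 hr


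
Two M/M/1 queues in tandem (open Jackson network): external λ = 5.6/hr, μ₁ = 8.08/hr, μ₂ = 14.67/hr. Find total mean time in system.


Each node sees arrival rate λ = 5.6/hr (tandem ⇒ throughput preserved).
W₁ = 1/(μ₁−λ) = 1/(8.08−5.6) = 0.40323 hr
W₂ = 1/(μ₂−λ) = 1/(14.67−5.6) = 0.11025 hr
W_total = W₁ + W₂ = 0.40323 + 0.11025 = 0.51348 hr

Final: 0.51348 hr


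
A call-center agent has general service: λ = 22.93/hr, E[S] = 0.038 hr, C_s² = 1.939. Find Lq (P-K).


ρ = λ·E[S] = 22.93·0.038 = 0.8713
Lq = ρ²(1+C_s²)/(2(1−ρ)) = 0.7592·(1+1.939)/(2·0.1287)
= 0.7592·2.9390/0.2573 = 8.67164

Final: 8.67164


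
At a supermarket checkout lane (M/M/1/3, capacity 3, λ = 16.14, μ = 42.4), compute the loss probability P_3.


ρ = λ/μ = 16.14/42.4 = 0.3807
P_K = (1−ρ)ρ^K/(1−ρ^(K+1)) = (0.6193·0.055159)/(1 − 0.020997)
= 0.034162/0.979003 = 0.034895

Final: 0.034895


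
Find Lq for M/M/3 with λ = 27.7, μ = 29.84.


a = λ/μ = 0.9283; ρ = a/3 = 0.3094
P₀ = 0.391819
Lq = P₀·a^c·ρ / (c!·(1−ρ)²) = 0.391819·0.79991·0.3094/(6·0.47689)
= 0.03389

Final: 0.03389


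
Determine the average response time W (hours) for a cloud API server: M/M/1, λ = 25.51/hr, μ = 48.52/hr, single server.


W = 1/(μ−λ) = 1/(48.52 − 25.51) = 1/23.01 = 0.04346 hr

Final: 0.04346 hr


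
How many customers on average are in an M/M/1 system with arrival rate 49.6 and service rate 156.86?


ρ = λ/μ = 49.6/156.86 = 0.3162
L = ρ/(1−ρ) = 0.3162/(1 − 0.3162) = 0.3162/0.6838 = 0.4624

Final: 0.4624


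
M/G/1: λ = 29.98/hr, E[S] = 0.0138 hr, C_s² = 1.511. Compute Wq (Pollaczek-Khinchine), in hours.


ρ = λ·E[S] = 29.98·0.0138 = 0.4137
E[S²] = E[S]²(1+C_s²) = 0.0138²·(1+1.511) = 0.0004782
Wq = λ·E[S²]/(2(1−ρ)) = 29.98·0.0004782/(2·0.5863) = 0.01223 hr

Final: 0.01223 hr


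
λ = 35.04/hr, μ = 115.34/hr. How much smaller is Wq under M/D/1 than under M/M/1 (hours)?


ρ = 35.04/115.34 = 0.3038
Wq(M/M/1) = ρ/(μ−λ) = 0.3038/80.30 = 0.003783 hr
Wq(M/D/1) = ρ/(2(μ−λ)) = 0.001892 hr
Savings = 0.003783 − 0.001892 = 0.001892 hr

Final: 0.001892 hr


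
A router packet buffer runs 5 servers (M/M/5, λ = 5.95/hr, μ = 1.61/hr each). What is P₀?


a = λ/μ = 5.95/1.61 = 3.6957; ρ = a/c = 0.7391
Σ_{k=0}^{4} a^k/k! (terms k=0..4) = 1.00000 + 3.69565 + 6.82892 + 8.41244 + 7.77236 = 27.70938
Tail: a^5/(5!(1−ρ)) = 689.37487/(120·0.2609) = 22.02170
P₀ = 1/(27.70938 + 22.02170) = 1/49.73108 = 0.020108

Final: 0.020108


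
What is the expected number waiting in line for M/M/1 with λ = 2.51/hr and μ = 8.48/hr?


ρ = 2.51/8.48 = 0.2960
Lq = ρ²/(1−ρ) = 0.08761/0.7040 = 0.1244

Final: 0.1244


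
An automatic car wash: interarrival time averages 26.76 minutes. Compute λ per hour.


λ = 1/(interarrival time) in consistent units.
1 hour = 60 min, so λ = 60/26.76 = 2.2422 per hour

Final: 2.2422 /hr


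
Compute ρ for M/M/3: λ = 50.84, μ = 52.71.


ρ = λ/(cμ) = 50.84/(3·52.71) = 50.84/158.13 = 0.3215

Final: 0.3215


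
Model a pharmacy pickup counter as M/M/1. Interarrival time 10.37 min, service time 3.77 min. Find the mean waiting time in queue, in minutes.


λ = 60/10.37 = 5.7859 /hr
μ = 60/3.77 = 15.9151 /hr
ρ = λ/μ = 5.7859/15.9151 = 0.3635
Wq = ρ/(μ−λ) = 0.3635/(15.9151−5.7859) = 0.03589 hr
In minutes: 0.03589·60 = 2.153 min

Final: 2.153 min


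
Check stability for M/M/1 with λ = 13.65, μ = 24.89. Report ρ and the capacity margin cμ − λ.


Total capacity cμ = 1·24.89 = 24.89/hr
ρ = λ/(cμ) = 13.65/24.89 = 0.5484
Stable ⇔ ρ < 1: YES
Spare capacity = cμ − λ = 24.89 − 13.65 = 11.24/hr

Final: ρ = 0.5484; stable; margin = 11.24/hr


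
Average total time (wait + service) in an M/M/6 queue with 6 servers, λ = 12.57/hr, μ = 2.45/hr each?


a = 5.1306; ρ = 0.8551; P₀ = 0.003635
Lq = P₀·a^c·ρ/(c!(1−ρ)²) = 3.75006
Wq = Lq/λ = 3.75006/12.57 = 0.29833 hr
W = Wq + 1/μ = 0.29833 + 0.40816 = 0.70650 hr

Final: 0.70650 hr


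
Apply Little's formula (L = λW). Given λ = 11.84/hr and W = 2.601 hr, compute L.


L = λW = 11.84·2.601 = 30.7958

Final: 30.7958


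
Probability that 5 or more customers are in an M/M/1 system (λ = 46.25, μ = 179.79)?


ρ = 46.25/179.79 = 0.2572
P(N ≥ n) = ρ^n = 0.2572^5 = 0.001126

Final: 0.001126


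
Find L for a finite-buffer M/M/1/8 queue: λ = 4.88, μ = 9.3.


ρ = 4.88/9.3 = 0.5247
L = ρ[1 − (K+1)ρ^K + Kρ^(K+1)] / [(1−ρ)(1−ρ^(K+1))]
Numerator: 0.5247·(1 − 9·0.005748 + 8·0.003016) = 0.510248
Denominator: (0.4753)·(0.996984) = 0.473835
L = 0.510248/0.473835 = 1.0768

Final: 1.0768


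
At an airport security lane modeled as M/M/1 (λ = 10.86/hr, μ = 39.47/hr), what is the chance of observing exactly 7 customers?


ρ = 10.86/39.47 = 0.2751
P_n = (1−ρ)·ρ^n = (1 − 0.2751)·0.2751^7 = 0.7249·0.0001194 = 0.00008653

Final: 0.00008653


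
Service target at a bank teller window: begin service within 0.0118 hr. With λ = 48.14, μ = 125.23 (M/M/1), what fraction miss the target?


ρ = 48.14/125.23 = 0.3844
P(Wq > t) = ρ·e^{−(μ−λ)t} = 0.3844·e^{−0.9097}
= 0.3844·0.402660 = 0.154788

Final: 0.154788


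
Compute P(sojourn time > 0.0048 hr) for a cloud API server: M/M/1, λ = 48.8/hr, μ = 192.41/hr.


W ~ Exponential(μ−λ) for M/M/1.
μ − λ = 192.41 − 48.8 = 143.6100
P(W > t) = e^{−(μ−λ)t} = e^{−0.6893} = 0.501913

Final: 0.501913


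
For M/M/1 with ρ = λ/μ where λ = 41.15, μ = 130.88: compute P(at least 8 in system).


ρ = 41.15/130.88 = 0.3144
P(N ≥ n) = ρ^n = 0.3144^8 = 0.00009549

Final: 0.00009549


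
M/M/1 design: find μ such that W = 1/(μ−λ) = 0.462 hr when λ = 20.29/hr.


W = 1/(μ−λ) ⇒ μ − λ = 1/W = 1/0.462 = 2.1645
μ = λ + 1/W = 20.29 + 2.1645 = 22.4545 per hr

Final: 22.4545 /hr


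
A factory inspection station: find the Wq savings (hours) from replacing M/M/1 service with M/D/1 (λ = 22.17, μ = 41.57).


ρ = 22.17/41.57 = 0.5333
Wq(M/M/1) = ρ/(μ−λ) = 0.5333/19.40 = 0.02749 hr
Wq(M/D/1) = ρ/(2(μ−λ)) = 0.01375 hr
Savings = 0.02749 − 0.01375 = 0.01375 hr

Final: 0.01375 hr


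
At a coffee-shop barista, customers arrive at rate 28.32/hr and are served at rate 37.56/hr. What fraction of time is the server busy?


ρ = λ/μ = 28.32/37.56 = 0.7540

Final: 0.7540


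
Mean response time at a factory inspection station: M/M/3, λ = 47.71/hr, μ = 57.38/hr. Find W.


a = 0.8315; ρ = 0.2772; P₀ = 0.432958
Lq = P₀·a^c·ρ/(c!(1−ρ)²) = 0.02200
Wq = Lq/λ = 0.02200/47.71 = 0.0004612 hr
W = Wq + 1/μ = 0.0004612 + 0.01743 = 0.01789 hr

Final: 0.01789 hr


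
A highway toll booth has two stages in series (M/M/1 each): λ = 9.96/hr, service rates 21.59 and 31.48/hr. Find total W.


Each node sees arrival rate λ = 9.96/hr (tandem ⇒ throughput preserved).
W₁ = 1/(μ₁−λ) = 1/(21.59−9.96) = 0.08598 hr
W₂ = 1/(μ₂−λ) = 1/(31.48−9.96) = 0.04647 hr
W_total = W₁ + W₂ = 0.08598 + 0.04647 = 0.13245 hr

Final: 0.13245 hr


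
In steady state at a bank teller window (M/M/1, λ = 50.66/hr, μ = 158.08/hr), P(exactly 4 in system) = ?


ρ = 50.66/158.08 = 0.3205
P_n = (1−ρ)·ρ^n = (1 − 0.3205)·0.3205^4 = 0.6795·0.010548 = 0.007167

Final: 0.007167


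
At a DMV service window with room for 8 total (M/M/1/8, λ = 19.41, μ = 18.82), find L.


ρ = 19.41/18.82 = 1.0313
L = ρ[1 − (K+1)ρ^K + Kρ^(K+1)] / [(1−ρ)(1−ρ^(K+1))]
Numerator: 1.0313·(1 − 9·1.280110 + 8·1.320241) = 0.042221
Denominator: (-0.03135)·(-0.320241) = 0.010039
L = 0.042221/0.010039 = 4.2055

Final: 4.2055


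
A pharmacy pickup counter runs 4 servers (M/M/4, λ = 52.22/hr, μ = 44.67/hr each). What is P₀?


a = λ/μ = 52.22/44.67 = 1.1690; ρ = a/c = 0.2923
Σ_{k=0}^{3} a^k/k! (terms k=0..3) = 1.00000 + 1.16902 + 0.68330 + 0.26626 = 3.11858
Tail: a^4/(4!(1−ρ)) = 1.86760/(24·0.7077) = 0.10995
P₀ = 1/(3.11858 + 0.10995) = 1/3.22853 = 0.309738

Final: 0.309738


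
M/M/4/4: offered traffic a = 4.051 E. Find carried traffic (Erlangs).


B(4,4.051) = 0.315579 (Erlang-B)
Carried load = a(1 − B) = 4.051·(1 − 0.315579) = 4.051·0.684421 = 2.7726 E

Final: 2.7726 Erlangs


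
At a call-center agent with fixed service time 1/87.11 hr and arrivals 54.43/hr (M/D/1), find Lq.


ρ = 54.43/87.11 = 0.6248
M/D/1: Lq = ρ²/(2(1−ρ)) = 0.3904/(2·0.3752) = 0.52035

Final: 0.52035


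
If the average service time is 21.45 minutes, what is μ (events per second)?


μ = 1/(service time) in consistent units.
1 second = 0.0166667 min, so μ = 0.0166667/21.45 = 0.0007770 per second

Final: 0.0007770 /sec


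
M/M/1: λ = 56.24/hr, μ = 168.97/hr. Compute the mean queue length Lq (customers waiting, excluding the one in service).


ρ = 56.24/168.97 = 0.3328
Lq = ρ²/(1−ρ) = 0.1108/0.6672 = 0.1661

Final: 0.1661


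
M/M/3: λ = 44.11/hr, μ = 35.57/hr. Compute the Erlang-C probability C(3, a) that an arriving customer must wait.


a = λ/μ = 1.2401; ρ = a/3 = 0.4134
P₀ = 0.281627 (from M/M/c formula)
C(c,a) = [a^c/(c!(1−ρ))]·P₀ = [1.90704/(6·0.5866)]·0.281627
= 0.54180·0.281627 = 0.152585

Final: 0.152585


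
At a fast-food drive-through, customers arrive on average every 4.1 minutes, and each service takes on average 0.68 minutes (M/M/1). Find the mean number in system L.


λ = 60/4.1 = 14.6341 /hr
μ = 60/0.68 = 88.2353 /hr
ρ = λ/μ = 14.6341/88.2353 = 0.1659
L = ρ/(1−ρ) = 0.1659/0.8341 = 0.1988

Final: 0.1988


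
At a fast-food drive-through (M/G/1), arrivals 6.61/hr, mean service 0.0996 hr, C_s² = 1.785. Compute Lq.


ρ = λ·E[S] = 6.61·0.0996 = 0.6584
Lq = ρ²(1+C_s²)/(2(1−ρ)) = 0.4334·(1+1.785)/(2·0.3416)
= 0.4334·2.7850/0.6833 = 1.76662

Final: 1.76662


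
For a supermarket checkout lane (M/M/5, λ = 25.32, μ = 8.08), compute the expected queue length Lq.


a = λ/μ = 3.1337; ρ = a/5 = 0.6267
P₀ = 0.040102
Lq = P₀·a^c·ρ / (c!·(1−ρ)²) = 0.040102·302.17721·0.6267/(120·0.13933)
= 0.45424

Final: 0.45424


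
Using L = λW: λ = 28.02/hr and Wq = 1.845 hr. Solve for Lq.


Lq = λWq = 28.02·1.845 = 51.6969

Final: 51.6969


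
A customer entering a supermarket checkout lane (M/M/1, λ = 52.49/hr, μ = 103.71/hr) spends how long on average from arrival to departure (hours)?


W = 1/(μ−λ) = 1/(103.71 − 52.49) = 1/51.22 = 0.01952 hr

Final: 0.01952 hr


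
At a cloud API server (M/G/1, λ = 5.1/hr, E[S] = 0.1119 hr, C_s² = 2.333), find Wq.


ρ = λ·E[S] = 5.1·0.1119 = 0.5707
E[S²] = E[S]²(1+C_s²) = 0.1119²·(1+2.333) = 0.041735
Wq = λ·E[S²]/(2(1−ρ)) = 5.1·0.041735/(2·0.4293) = 0.24789 hr

Final: 0.24789 hr


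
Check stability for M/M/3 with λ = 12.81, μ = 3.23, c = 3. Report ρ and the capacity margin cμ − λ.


Total capacity cμ = 3·3.23 = 9.69/hr
ρ = λ/(cμ) = 12.81/9.69 = 1.3220
Stable ⇔ ρ < 1: NO
Spare capacity = cμ − λ = 9.69 − 12.81 = -3.12/hr

Final: ρ = 1.3220; unstable; margin = -3.12/hr


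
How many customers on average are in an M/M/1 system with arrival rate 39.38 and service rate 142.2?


ρ = λ/μ = 39.38/142.2 = 0.2769
L = ρ/(1−ρ) = 0.2769/(1 − 0.2769) = 0.2769/0.7231 = 0.3830

Final: 0.3830


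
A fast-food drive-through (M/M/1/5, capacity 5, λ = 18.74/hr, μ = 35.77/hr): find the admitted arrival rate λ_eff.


ρ = 0.5239; P_K = (1−ρ)ρ^5/(1−ρ^6) = 0.019188
λ_eff = λ(1 − P_K) = 18.74·(1 − 0.019188) = 18.74·0.980812 = 18.3804 /hr

Final: 18.3804 /hr


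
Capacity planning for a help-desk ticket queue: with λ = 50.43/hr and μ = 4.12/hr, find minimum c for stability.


Stability requires cμ > λ ⇔ c > λ/μ.
λ/μ = 50.43/4.12 = 12.2403
Minimum integer c = ⌊12.2403⌋ + 1 = 13
Check: 13·4.12 = 53.56 > 50.43, while 12·4.12 = 49.44 ≤ 50.43

Final: 13 servers


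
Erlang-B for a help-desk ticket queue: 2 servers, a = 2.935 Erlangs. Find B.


B(c,a) = (a^c/c!) / Σ_{k=0}^{c} a^k/k!
a^2/2! = 4.307113
Σ terms (k=0..2): 1.00000 + 2.93500 + 4.30711 = 8.242113
B = 4.307113/8.242113 = 0.522574

Final: 0.522574


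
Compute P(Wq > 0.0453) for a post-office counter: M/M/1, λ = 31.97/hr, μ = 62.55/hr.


ρ = 31.97/62.55 = 0.5111
P(Wq > t) = ρ·e^{−(μ−λ)t} = 0.5111·e^{−1.3853}
= 0.5111·0.250255 = 0.127908

Final: 0.127908


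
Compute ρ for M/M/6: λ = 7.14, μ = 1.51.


ρ = λ/(cμ) = 7.14/(6·1.51) = 7.14/9.06 = 0.7881

Final: 0.7881


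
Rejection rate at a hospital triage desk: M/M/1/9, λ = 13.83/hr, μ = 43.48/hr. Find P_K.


ρ = λ/μ = 13.83/43.48 = 0.3181
P_K = (1−ρ)ρ^K/(1−ρ^(K+1)) = (0.6819·0.00003333)/(1 − 0.00001060)
= 0.00002273/0.999989 = 0.00002273

Final: 0.00002273


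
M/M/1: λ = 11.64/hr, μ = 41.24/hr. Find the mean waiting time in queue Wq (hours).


ρ = 11.64/41.24 = 0.2823
Wq = ρ/(μ−λ) = 0.2823/(41.24 − 11.64) = 0.2823/29.60 = 0.009535 hr

Final: 0.009535 hr


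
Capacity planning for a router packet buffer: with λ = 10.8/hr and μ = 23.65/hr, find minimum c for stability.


Stability requires cμ > λ ⇔ c > λ/μ.
λ/μ = 10.8/23.65 = 0.4567
Minimum integer c = ⌊0.4567⌋ + 1 = 1
Check: 1·23.65 = 23.65 > 10.8, while 0·23.65 = 0.00 ≤ 10.8

Final: 1 servers


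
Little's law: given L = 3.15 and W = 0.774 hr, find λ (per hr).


λ = L/W = 3.15/0.774 = 4.0698 /hr

Final: 4.0698 /hr


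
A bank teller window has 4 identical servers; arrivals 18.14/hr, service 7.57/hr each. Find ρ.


ρ = λ/(cμ) = 18.14/(4·7.57) = 18.14/30.28 = 0.5991

Final: 0.5991


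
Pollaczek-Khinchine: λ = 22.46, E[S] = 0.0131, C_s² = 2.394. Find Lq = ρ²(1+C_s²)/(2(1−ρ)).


ρ = λ·E[S] = 22.46·0.0131 = 0.2942
Lq = ρ²(1+C_s²)/(2(1−ρ)) = 0.08657·(1+2.394)/(2·0.7058)
= 0.08657·3.3940/1.4115 = 0.20815

Final: 0.20815


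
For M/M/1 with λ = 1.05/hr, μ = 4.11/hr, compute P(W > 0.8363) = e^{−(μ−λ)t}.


W ~ Exponential(μ−λ) for M/M/1.
μ − λ = 4.11 − 1.05 = 3.0600
P(W > t) = e^{−(μ−λ)t} = e^{−2.5591} = 0.077376

Final: 0.077376


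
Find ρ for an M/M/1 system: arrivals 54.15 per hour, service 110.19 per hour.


ρ = λ/μ = 54.15/110.19 = 0.4914

Final: 0.4914


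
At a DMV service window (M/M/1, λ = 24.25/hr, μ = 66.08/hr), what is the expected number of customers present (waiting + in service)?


ρ = λ/μ = 24.25/66.08 = 0.3670
L = ρ/(1−ρ) = 0.3670/(1 − 0.3670) = 0.3670/0.6330 = 0.5797

Final: 0.5797


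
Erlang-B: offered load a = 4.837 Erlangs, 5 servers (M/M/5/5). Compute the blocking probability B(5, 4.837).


B(c,a) = (a^c/c!) / Σ_{k=0}^{c} a^k/k!
a^5/5! = 22.064759
Σ terms (k=0..5): 1.00000 + 4.83700 + 11.69828 + 18.86153 + 22.80831 + 22.06476 = 81.269888
B = 22.064759/81.269888 = 0.271500

Final: 0.271500


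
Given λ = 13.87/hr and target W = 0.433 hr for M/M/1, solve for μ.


W = 1/(μ−λ) ⇒ μ − λ = 1/W = 1/0.433 = 2.3095
μ = λ + 1/W = 13.87 + 2.3095 = 16.1795 per hr

Final: 16.1795 /hr


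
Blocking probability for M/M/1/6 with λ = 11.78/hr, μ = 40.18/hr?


ρ = λ/μ = 11.78/40.18 = 0.2932
P_K = (1−ρ)ρ^K/(1−ρ^(K+1)) = (0.7068·0.0006351)/(1 − 0.0001862)
= 0.0004489/0.999814 = 0.0004490

Final: 0.0004490


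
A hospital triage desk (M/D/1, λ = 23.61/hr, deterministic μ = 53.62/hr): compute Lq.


ρ = 23.61/53.62 = 0.4403
M/D/1: Lq = ρ²/(2(1−ρ)) = 0.1939/(2·0.5597) = 0.17321

Final: 0.17321


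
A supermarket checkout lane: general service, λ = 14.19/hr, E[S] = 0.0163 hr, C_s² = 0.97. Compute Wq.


ρ = λ·E[S] = 14.19·0.0163 = 0.2313
E[S²] = E[S]²(1+C_s²) = 0.0163²·(1+0.97) = 0.0005234
Wq = λ·E[S²]/(2(1−ρ)) = 14.19·0.0005234/(2·0.7687) = 0.004831 hr

Final: 0.004831 hr


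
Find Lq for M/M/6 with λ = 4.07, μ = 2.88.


a = λ/μ = 1.4132; ρ = a/6 = 0.2355
P₀ = 0.243323
Lq = P₀·a^c·ρ / (c!·(1−ρ)²) = 0.243323·7.96547·0.2355/(720·0.58441)
= 0.001085

Final: 0.001085


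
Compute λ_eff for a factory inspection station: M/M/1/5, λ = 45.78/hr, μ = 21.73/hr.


ρ = 2.1068; P_K = (1−ρ)ρ^5/(1−ρ^6) = 0.531416
λ_eff = λ(1 − P_K) = 45.78·(1 − 0.531416) = 45.78·0.468584 = 21.4518 /hr

Final: 21.4518 /hr


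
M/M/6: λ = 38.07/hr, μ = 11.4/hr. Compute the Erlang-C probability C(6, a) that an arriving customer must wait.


a = λ/μ = 3.3395; ρ = a/6 = 0.5566
P₀ = 0.034353 (from M/M/c formula)
C(c,a) = [a^c/(c!(1−ρ))]·P₀ = [1386.97347/(720·0.4434)]·0.034353
= 4.34430·0.034353 = 0.149238

Final: 0.149238


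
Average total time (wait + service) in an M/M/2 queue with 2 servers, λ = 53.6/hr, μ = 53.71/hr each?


a = 0.9980; ρ = 0.4990; P₀ = 0.334244
Lq = P₀·a^c·ρ/(c!(1−ρ)²) = 0.33084
Wq = Lq/λ = 0.33084/53.6 = 0.006172 hr
W = Wq + 1/μ = 0.006172 + 0.01862 = 0.02479 hr

Final: 0.02479 hr


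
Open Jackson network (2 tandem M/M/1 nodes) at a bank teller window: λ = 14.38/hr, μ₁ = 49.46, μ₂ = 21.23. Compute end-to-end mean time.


Each node sees arrival rate λ = 14.38/hr (tandem ⇒ throughput preserved).
W₁ = 1/(μ₁−λ) = 1/(49.46−14.38) = 0.02851 hr
W₂ = 1/(μ₂−λ) = 1/(21.23−14.38) = 0.14599 hr
W_total = W₁ + W₂ = 0.02851 + 0.14599 = 0.17449 hr

Final: 0.17449 hr


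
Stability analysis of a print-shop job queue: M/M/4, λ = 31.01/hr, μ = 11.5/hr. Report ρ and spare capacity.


Total capacity cμ = 4·11.5 = 46.00/hr
ρ = λ/(cμ) = 31.01/46.00 = 0.6741
Stable ⇔ ρ < 1: YES
Spare capacity = cμ − λ = 46.00 − 31.01 = 14.99/hr

Final: ρ = 0.6741; stable; margin = 14.99/hr


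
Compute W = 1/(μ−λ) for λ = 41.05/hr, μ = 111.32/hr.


W = 1/(μ−λ) = 1/(111.32 − 41.05) = 1/70.27 = 0.01423 hr

Final: 0.01423 hr


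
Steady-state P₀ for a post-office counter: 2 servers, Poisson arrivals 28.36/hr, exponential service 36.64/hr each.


a = λ/μ = 28.36/36.64 = 0.7740; ρ = a/c = 0.3870
Σ_{k=0}^{1} a^k/k! (terms k=0..1) = 1.00000 + 0.77402 = 1.77402
Tail: a^2/(2!(1−ρ)) = 0.59910/(2·0.6130) = 0.48867
P₀ = 1/(1.77402 + 0.48867) = 1/2.26269 = 0.441952

Final: 0.441952


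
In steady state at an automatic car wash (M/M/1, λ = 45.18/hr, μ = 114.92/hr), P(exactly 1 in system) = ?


ρ = 45.18/114.92 = 0.3931
P_n = (1−ρ)·ρ^n = (1 − 0.3931)·0.3931^1 = 0.6069·0.393143 = 0.238582

Final: 0.238582


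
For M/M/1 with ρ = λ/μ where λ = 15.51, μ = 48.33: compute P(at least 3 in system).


ρ = 15.51/48.33 = 0.3209
P(N ≥ n) = ρ^n = 0.3209^3 = 0.033051

Final: 0.033051


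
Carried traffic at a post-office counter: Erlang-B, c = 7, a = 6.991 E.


B(7,6.991) = 0.248314 (Erlang-B)
Carried load = a(1 − B) = 6.991·(1 − 0.248314) = 6.991·0.751686 = 5.2550 E

Final: 5.2550 Erlangs


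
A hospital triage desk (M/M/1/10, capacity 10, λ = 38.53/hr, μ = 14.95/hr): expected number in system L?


ρ = 38.53/14.95 = 2.5773
L = ρ[1 − (K+1)ρ^K + Kρ^(K+1)] / [(1−ρ)(1−ρ^(K+1))]
Numerator: 2.5773·(1 − 11·12929.393807 + 10·33322.377485) = 492259.906186
Denominator: (-1.5773)·(-33321.377485) = 52556.393384
L = 492259.906186/52556.393384 = 9.3663

Final: 9.3663


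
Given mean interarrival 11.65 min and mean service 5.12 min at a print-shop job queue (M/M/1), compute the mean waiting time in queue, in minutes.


λ = 60/11.65 = 5.1502 /hr
μ = 60/5.12 = 11.7188 /hr
ρ = λ/μ = 5.1502/11.7188 = 0.4395
Wq = ρ/(μ−λ) = 0.4395/(11.7188−5.1502) = 0.06691 hr
In minutes: 0.06691·60 = 4.014 min

Final: 4.014 min


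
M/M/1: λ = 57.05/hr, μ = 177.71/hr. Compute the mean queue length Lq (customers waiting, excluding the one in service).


ρ = 57.05/177.71 = 0.3210
Lq = ρ²/(1−ρ) = 0.1031/0.6790 = 0.1518

Final: 0.1518


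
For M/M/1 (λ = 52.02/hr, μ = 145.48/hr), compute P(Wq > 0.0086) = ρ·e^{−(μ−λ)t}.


ρ = 52.02/145.48 = 0.3576
P(Wq > t) = ρ·e^{−(μ−λ)t} = 0.3576·e^{−0.8038}
= 0.3576·0.447644 = 0.160066

Final: 0.160066


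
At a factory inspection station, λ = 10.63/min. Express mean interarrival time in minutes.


Mean interarrival time = 1/λ = 1/10.63 minute = 0.09407 minute
In minutes: 0.09407 × 1 = 0.09407 min

Final: 0.09407 min


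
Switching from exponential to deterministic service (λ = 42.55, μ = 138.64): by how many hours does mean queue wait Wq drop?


ρ = 42.55/138.64 = 0.3069
Wq(M/M/1) = ρ/(μ−λ) = 0.3069/96.09 = 0.003194 hr
Wq(M/D/1) = ρ/(2(μ−λ)) = 0.001597 hr
Savings = 0.003194 − 0.001597 = 0.001597 hr

Final: 0.001597 hr


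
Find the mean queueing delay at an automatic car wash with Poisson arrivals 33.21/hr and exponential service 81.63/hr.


ρ = 33.21/81.63 = 0.4068
Wq = ρ/(μ−λ) = 0.4068/(81.63 − 33.21) = 0.4068/48.42 = 0.008402 hr

Final: 0.008402 hr


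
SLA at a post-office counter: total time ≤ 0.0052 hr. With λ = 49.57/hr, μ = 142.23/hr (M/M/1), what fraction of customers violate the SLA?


W ~ Exponential(μ−λ) for M/M/1.
μ − λ = 142.23 − 49.57 = 92.6600
P(W > t) = e^{−(μ−λ)t} = e^{−0.4818} = 0.617651

Final: 0.617651


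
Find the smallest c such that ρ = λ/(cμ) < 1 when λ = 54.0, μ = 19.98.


Stability requires cμ > λ ⇔ c > λ/μ.
λ/μ = 54.0/19.98 = 2.7027
Minimum integer c = ⌊2.7027⌋ + 1 = 3
Check: 3·19.98 = 59.94 > 54.0, while 2·19.98 = 39.96 ≤ 54.0

Final: 3 servers


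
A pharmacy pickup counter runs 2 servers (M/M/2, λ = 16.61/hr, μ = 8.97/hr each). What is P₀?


a = λ/μ = 16.61/8.97 = 1.8517; ρ = a/c = 0.9259
Σ_{k=0}^{1} a^k/k! (terms k=0..1) = 1.00000 + 1.85173 = 2.85173
Tail: a^2/(2!(1−ρ)) = 3.42890/(2·0.07414) = 23.12572
P₀ = 1/(2.85173 + 23.12572) = 1/25.97744 = 0.038495

Final: 0.038495


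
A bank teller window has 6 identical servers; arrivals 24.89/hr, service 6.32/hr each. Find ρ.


ρ = λ/(cμ) = 24.89/(6·6.32) = 24.89/37.92 = 0.6564

Final: 0.6564


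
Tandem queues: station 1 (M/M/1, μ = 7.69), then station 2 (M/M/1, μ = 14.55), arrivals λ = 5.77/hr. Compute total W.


Each node sees arrival rate λ = 5.77/hr (tandem ⇒ throughput preserved).
W₁ = 1/(μ₁−λ) = 1/(7.69−5.77) = 0.52083 hr
W₂ = 1/(μ₂−λ) = 1/(14.55−5.77) = 0.11390 hr
W_total = W₁ + W₂ = 0.52083 + 0.11390 = 0.63473 hr

Final: 0.63473 hr


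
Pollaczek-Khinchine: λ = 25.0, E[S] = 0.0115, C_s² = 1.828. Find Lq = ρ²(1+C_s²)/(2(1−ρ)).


ρ = λ·E[S] = 25.0·0.0115 = 0.2875
Lq = ρ²(1+C_s²)/(2(1−ρ)) = 0.08266·(1+1.828)/(2·0.7125)
= 0.08266·2.8280/1.4250 = 0.16404

Final: 0.16404


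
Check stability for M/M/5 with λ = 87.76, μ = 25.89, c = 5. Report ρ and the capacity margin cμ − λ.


Total capacity cμ = 5·25.89 = 129.45/hr
ρ = λ/(cμ) = 87.76/129.45 = 0.6779
Stable ⇔ ρ < 1: YES
Spare capacity = cμ − λ = 129.45 − 87.76 = 41.69/hr

Final: ρ = 0.6779; stable; margin = 41.69/hr


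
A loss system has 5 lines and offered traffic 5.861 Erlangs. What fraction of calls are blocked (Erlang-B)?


B(c,a) = (a^c/c!) / Σ_{k=0}^{c} a^k/k!
a^5/5! = 57.633814
Σ terms (k=0..5): 1.00000 + 5.86100 + 17.17566 + 33.55552 + 49.16722 + 57.63381 = 164.393209
B = 57.633814/164.393209 = 0.350585

Final: 0.350585


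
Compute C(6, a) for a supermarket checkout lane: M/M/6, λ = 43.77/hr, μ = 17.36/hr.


a = λ/μ = 2.5213; ρ = a/6 = 0.4202
P₀ = 0.079875 (from M/M/c formula)
C(c,a) = [a^c/(c!(1−ρ))]·P₀ = [256.89814/(720·0.5798)]·0.079875
= 0.61541·0.079875 = 0.049156

Final: 0.049156


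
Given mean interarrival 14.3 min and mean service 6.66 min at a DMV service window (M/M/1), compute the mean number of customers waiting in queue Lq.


λ = 60/14.3 = 4.1958 /hr
μ = 60/6.66 = 9.0090 /hr
ρ = λ/μ = 4.1958/9.0090 = 0.4657
Lq = ρ²/(1−ρ) = 0.2169/0.5343 = 0.4060

Final: 0.4060


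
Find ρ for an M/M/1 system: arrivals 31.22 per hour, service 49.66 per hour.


ρ = λ/μ = 31.22/49.66 = 0.6287

Final: 0.6287


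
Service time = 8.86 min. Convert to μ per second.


μ = 1/(service time) in consistent units.
1 second = 0.0166667 min, so μ = 0.0166667/8.86 = 0.001881 per second

Final: 0.001881 /sec


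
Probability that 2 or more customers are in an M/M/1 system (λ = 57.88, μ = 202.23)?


ρ = 57.88/202.23 = 0.2862
P(N ≥ n) = ρ^n = 0.2862^2 = 0.081915

Final: 0.081915


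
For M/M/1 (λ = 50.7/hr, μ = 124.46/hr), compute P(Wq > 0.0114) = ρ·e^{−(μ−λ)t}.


ρ = 50.7/124.46 = 0.4074
P(Wq > t) = ρ·e^{−(μ−λ)t} = 0.4074·e^{−0.8409}
= 0.4074·0.431338 = 0.175710

Final: 0.175710


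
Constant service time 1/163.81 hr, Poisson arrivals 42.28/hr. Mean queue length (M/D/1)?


ρ = 42.28/163.81 = 0.2581
M/D/1: Lq = ρ²/(2(1−ρ)) = 0.06662/(2·0.7419) = 0.04490

Final: 0.04490


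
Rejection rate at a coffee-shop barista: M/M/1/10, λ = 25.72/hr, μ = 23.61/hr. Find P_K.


ρ = λ/μ = 25.72/23.61 = 1.0894
P_K = (1−ρ)ρ^K/(1−ρ^(K+1)) = (-0.08937·2.353693)/(1 − 2.564040)
= -0.210347/-1.564040 = 0.134490

Final: 0.134490


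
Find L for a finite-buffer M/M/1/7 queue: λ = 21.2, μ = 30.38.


ρ = 21.2/30.38 = 0.6978
L = ρ[1 − (K+1)ρ^K + Kρ^(K+1)] / [(1−ρ)(1−ρ^(K+1))]
Numerator: 0.6978·(1 − 8·0.080582 + 7·0.056232) = 0.522653
Denominator: (0.3022)·(0.943768) = 0.285181
L = 0.522653/0.285181 = 1.8327

Final: 1.8327


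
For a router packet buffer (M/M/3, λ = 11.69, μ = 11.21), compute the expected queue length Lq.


a = λ/μ = 1.0428; ρ = a/3 = 0.3476
P₀ = 0.347673
Lq = P₀·a^c·ρ / (c!·(1−ρ)²) = 0.347673·1.13404·0.3476/(6·0.42562)
= 0.05367

Final: 0.05367


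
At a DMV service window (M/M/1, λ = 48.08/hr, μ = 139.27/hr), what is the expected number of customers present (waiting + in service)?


ρ = λ/μ = 48.08/139.27 = 0.3452
L = ρ/(1−ρ) = 0.3452/(1 − 0.3452) = 0.3452/0.6548 = 0.5273

Final: 0.5273


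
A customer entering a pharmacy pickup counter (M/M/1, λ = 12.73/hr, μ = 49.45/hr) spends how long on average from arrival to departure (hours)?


W = 1/(μ−λ) = 1/(49.45 − 12.73) = 1/36.72 = 0.02723 hr

Final: 0.02723 hr


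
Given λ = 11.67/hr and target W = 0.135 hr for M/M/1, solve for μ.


W = 1/(μ−λ) ⇒ μ − λ = 1/W = 1/0.135 = 7.4074
μ = λ + 1/W = 11.67 + 7.4074 = 19.0774 per hr

Final: 19.0774 /hr


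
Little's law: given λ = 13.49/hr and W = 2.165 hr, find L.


L = λW = 13.49·2.165 = 29.2059

Final: 29.2059


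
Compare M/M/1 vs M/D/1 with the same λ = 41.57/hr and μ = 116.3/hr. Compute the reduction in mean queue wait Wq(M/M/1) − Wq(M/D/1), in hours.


ρ = 41.57/116.3 = 0.3574
Wq(M/M/1) = ρ/(μ−λ) = 0.3574/74.73 = 0.004783 hr
Wq(M/D/1) = ρ/(2(μ−λ)) = 0.002392 hr
Savings = 0.004783 − 0.002392 = 0.002392 hr

Final: 0.002392 hr


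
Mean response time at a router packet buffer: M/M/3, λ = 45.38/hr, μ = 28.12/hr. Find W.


a = 1.6138; ρ = 0.5379; P₀ = 0.184096
Lq = P₀·a^c·ρ/(c!(1−ρ)²) = 0.32491
Wq = Lq/λ = 0.32491/45.38 = 0.007160 hr
W = Wq + 1/μ = 0.007160 + 0.03556 = 0.04272 hr

Final: 0.04272 hr


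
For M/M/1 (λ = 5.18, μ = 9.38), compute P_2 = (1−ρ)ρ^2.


ρ = 5.18/9.38 = 0.5522
P_n = (1−ρ)·ρ^n = (1 − 0.5522)·0.5522^2 = 0.4478·0.304968 = 0.136553

Final: 0.136553


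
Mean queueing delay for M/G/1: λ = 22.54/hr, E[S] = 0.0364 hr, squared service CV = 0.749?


ρ = λ·E[S] = 22.54·0.0364 = 0.8205
E[S²] = E[S]²(1+C_s²) = 0.0364²·(1+0.749) = 0.002317
Wq = λ·E[S²]/(2(1−ρ)) = 22.54·0.002317/(2·0.1795) = 0.14546 hr

Final: 0.14546 hr


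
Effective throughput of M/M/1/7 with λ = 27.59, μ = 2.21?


ρ = 12.4842; P_K = (1−ρ)ρ^7/(1−ρ^8) = 0.919899
λ_eff = λ(1 − P_K) = 27.59·(1 − 0.919899) = 27.59·0.080101 = 2.2100 /hr

Final: 2.2100 /hr


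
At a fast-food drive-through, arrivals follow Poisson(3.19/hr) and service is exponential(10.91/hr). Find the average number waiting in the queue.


ρ = 3.19/10.91 = 0.2924
Lq = ρ²/(1−ρ) = 0.08549/0.7076 = 0.1208

Final: 0.1208


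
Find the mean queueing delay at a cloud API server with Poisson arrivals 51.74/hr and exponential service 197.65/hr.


ρ = 51.74/197.65 = 0.2618
Wq = ρ/(μ−λ) = 0.2618/(197.65 − 51.74) = 0.2618/145.91 = 0.001794 hr

Final: 0.001794 hr


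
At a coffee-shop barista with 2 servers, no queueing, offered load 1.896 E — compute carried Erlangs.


B(2,1.896) = 0.382964 (Erlang-B)
Carried load = a(1 − B) = 1.896·(1 − 0.382964) = 1.896·0.617036 = 1.1699 E

Final: 1.1699 Erlangs


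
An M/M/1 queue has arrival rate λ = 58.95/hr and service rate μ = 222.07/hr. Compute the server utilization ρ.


ρ = λ/μ = 58.95/222.07 = 0.2655

Final: 0.2655


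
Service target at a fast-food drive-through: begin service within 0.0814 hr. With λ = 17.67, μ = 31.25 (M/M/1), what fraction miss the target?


ρ = 17.67/31.25 = 0.5654
P(Wq > t) = ρ·e^{−(μ−λ)t} = 0.5654·e^{−1.1054}
= 0.5654·0.331074 = 0.187203

Final: 0.187203


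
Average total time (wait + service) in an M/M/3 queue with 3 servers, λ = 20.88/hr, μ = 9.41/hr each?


a = 2.2189; ρ = 0.7396; P₀ = 0.078900
Lq = P₀·a^c·ρ/(c!(1−ρ)²) = 1.56753
Wq = Lq/λ = 1.56753/20.88 = 0.07507 hr
W = Wq + 1/μ = 0.07507 + 0.10627 = 0.18134 hr

Final: 0.18134 hr


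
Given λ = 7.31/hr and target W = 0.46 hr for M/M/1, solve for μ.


W = 1/(μ−λ) ⇒ μ − λ = 1/W = 1/0.46 = 2.1739
μ = λ + 1/W = 7.31 + 2.1739 = 9.4839 per hr

Final: 9.4839 /hr


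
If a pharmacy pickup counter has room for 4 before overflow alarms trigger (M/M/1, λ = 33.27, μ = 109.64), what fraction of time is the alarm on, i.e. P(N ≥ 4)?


ρ = 33.27/109.64 = 0.3034
P(N ≥ n) = ρ^n = 0.3034^4 = 0.008479

Final: 0.008479


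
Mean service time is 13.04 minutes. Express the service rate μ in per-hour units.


μ = 1/(service time) in consistent units.
1 hour = 60 min, so μ = 60/13.04 = 4.6012 per hour

Final: 4.6012 /hr


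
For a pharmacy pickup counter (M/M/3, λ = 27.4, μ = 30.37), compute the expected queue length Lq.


a = λ/μ = 0.9022; ρ = a/3 = 0.3007
P₀ = 0.402539
Lq = P₀·a^c·ρ / (c!·(1−ρ)²) = 0.402539·0.73437·0.3007/(6·0.48897)
= 0.03030

Final: 0.03030


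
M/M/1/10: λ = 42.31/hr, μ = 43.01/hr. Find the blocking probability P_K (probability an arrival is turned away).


ρ = λ/μ = 42.31/43.01 = 0.9837
P_K = (1−ρ)ρ^K/(1−ρ^(K+1)) = (0.01628·0.848664)/(1 − 0.834852)
= 0.013812/0.165148 = 0.083636

Final: 0.083636


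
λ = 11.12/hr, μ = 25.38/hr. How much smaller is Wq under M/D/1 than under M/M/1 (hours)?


ρ = 11.12/25.38 = 0.4381
Wq(M/M/1) = ρ/(μ−λ) = 0.4381/14.26 = 0.03073 hr
Wq(M/D/1) = ρ/(2(μ−λ)) = 0.01536 hr
Savings = 0.03073 − 0.01536 = 0.01536 hr

Final: 0.01536 hr


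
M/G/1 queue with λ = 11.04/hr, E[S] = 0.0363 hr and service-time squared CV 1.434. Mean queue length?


ρ = λ·E[S] = 11.04·0.0363 = 0.4008
Lq = ρ²(1+C_s²)/(2(1−ρ)) = 0.1606·(1+1.434)/(2·0.5992)
= 0.1606·2.4340/1.1985 = 0.32616

Final: 0.32616


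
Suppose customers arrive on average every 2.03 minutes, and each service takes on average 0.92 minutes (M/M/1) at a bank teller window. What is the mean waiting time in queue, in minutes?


λ = 60/2.03 = 29.5567 /hr
μ = 60/0.92 = 65.2174 /hr
ρ = λ/μ = 29.5567/65.2174 = 0.4532
Wq = ρ/(μ−λ) = 0.4532/(65.2174−29.5567) = 0.01271 hr
In minutes: 0.01271·60 = 0.7625 min

Final: 0.7625 min


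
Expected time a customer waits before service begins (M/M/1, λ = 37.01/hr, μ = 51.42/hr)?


ρ = 37.01/51.42 = 0.7198
Wq = ρ/(μ−λ) = 0.7198/(51.42 − 37.01) = 0.7198/14.41 = 0.04995 hr

Final: 0.04995 hr


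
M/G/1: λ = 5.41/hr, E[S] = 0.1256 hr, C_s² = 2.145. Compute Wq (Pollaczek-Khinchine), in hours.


ρ = λ·E[S] = 5.41·0.1256 = 0.6795
E[S²] = E[S]²(1+C_s²) = 0.1256²·(1+2.145) = 0.049614
Wq = λ·E[S²]/(2(1−ρ)) = 5.41·0.049614/(2·0.3205) = 0.41873 hr

Final: 0.41873 hr


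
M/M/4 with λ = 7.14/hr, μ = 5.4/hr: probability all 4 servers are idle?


a = λ/μ = 7.14/5.4 = 1.3222; ρ = a/c = 0.3306
Σ_{k=0}^{3} a^k/k! (terms k=0..3) = 1.00000 + 1.32222 + 0.87414 + 0.38527 = 3.58163
Tail: a^4/(4!(1−ρ)) = 3.05645/(24·0.6694) = 0.19024
P₀ = 1/(3.58163 + 0.19024) = 1/3.77186 = 0.265121

Final: 0.265121
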